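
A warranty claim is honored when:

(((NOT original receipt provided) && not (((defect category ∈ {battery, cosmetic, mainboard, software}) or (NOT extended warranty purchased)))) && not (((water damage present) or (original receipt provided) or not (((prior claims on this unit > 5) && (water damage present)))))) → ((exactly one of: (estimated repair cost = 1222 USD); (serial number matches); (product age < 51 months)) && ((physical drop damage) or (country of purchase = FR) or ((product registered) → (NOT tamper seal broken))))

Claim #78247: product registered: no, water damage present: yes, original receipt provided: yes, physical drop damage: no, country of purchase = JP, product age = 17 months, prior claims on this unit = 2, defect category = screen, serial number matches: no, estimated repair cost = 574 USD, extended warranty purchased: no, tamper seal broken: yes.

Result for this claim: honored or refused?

Atomic conditions:
  NOT original receipt provided: yes → false
  defect category ∈ {battery, cosmetic, mainboard, software}: screen is not in the set → false
  NOT extended warranty purchased: no → true
  water damage present: yes → true
  original receipt provided: yes → true
  prior claims on this unit > 5: 2 > 5 is false
  estimated repair cost = 1222 USD: 574 == 1222 is false
  serial number matches: no → false
  product age < 51 months: 17 < 51 is true
  physical drop damage: no → false
  country of purchase = FR: JP == FR is false
  product registered: no → false
  NOT tamper seal broken: yes → false
Combine:
[1.1.2.1] false OR true = true
[1.1.2] NOT true = false
[1.1] false AND false = false
[1.2.1.3.1] false AND true = false
[1.2.1.3] NOT false = true
[1.2.1] true OR true OR true = true
[1.2] NOT true = false
[1] false AND false = false
[2.1] exactly-one(false, false, true) = true
[2.2.3] false → false (antecedent false ⇒ implication holds) = true
[2.2] false OR false OR true = true
[2] true AND true = true
[root] false → true (antecedent false ⇒ implication holds) = true
Overall: true → honored

Honored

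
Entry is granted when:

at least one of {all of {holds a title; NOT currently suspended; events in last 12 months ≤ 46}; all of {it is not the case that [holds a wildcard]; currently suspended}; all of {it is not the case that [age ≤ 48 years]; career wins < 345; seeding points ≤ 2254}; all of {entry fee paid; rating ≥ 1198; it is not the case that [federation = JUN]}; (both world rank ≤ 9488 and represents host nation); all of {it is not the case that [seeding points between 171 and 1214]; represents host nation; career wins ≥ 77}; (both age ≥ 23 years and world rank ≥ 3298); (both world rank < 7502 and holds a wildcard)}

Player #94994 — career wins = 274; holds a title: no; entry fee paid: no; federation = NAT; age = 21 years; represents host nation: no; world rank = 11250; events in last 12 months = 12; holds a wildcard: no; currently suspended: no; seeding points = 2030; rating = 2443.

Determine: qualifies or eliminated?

Atomic conditions:
  holds a title: no → false
  NOT currently suspended: no → true
  events in last 12 months ≤ 46: 12 ≤ 46 is true
  holds a wildcard: no → false
  currently suspended: no → false
  age ≤ 48 years: 21 ≤ 48 is true
  career wins < 345: 274 < 345 is true
  seeding points ≤ 2254: 2030 ≤ 2254 is true
  entry fee paid: no → false
  rating ≥ 1198: 2443 ≥ 1198 is true
  federation = JUN: NAT == JUN is false
  world rank ≤ 9488: 11250 ≤ 9488 is false
  represents host nation: no → false
  seeding points between 171 and 1214: 2030 in [171, 1214] is false
  career wins ≥ 77: 274 ≥ 77 is true
  age ≥ 23 years: 21 ≥ 23 is false
  world rank ≥ 3298: 11250 ≥ 3298 is true
  world rank < 7502: 11250 < 7502 is false
Combine:
[1] false AND true AND true = false
[2.1] NOT false = true
[2] true AND false = false
[3.1] NOT true = false
[3] false AND true AND true = false
[4.3] NOT false = true
[4] false AND true AND true = false
[5] false AND false = false
[6.1] NOT false = true
[6] true AND false AND true = false
[7] false AND true = false
[8] false AND false = false
[root] false OR false OR false OR false OR false OR false OR false OR false = false
Overall: false → eliminated

Eliminated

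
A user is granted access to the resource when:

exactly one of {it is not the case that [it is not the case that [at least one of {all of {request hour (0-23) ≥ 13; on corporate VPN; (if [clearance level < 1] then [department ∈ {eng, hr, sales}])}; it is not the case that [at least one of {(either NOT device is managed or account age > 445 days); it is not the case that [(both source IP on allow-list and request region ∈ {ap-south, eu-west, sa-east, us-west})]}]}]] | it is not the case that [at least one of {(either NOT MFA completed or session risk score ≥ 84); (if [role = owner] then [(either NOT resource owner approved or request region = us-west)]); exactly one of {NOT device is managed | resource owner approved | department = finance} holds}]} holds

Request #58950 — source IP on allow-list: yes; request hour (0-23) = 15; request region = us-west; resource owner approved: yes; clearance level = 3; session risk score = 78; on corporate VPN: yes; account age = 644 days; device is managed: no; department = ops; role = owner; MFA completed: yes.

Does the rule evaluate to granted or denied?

Atomic conditions:
  request hour (0-23) ≥ 13: 15 ≥ 13 is true
  on corporate VPN: yes → true
  clearance level < 1: 3 < 1 is false
  department ∈ {eng, hr, sales}: ops is not in the set → false
  NOT device is managed: no → true
  account age > 445 days: 644 > 445 is true
  source IP on allow-list: yes → true
  request region ∈ {ap-south, eu-west, sa-east, us-west}: us-west is in the set → true
  NOT MFA completed: yes → false
  session risk score ≥ 84: 78 ≥ 84 is false
  role = owner: owner == owner is true
  NOT resource owner approved: yes → false
  request region = us-west: us-west == us-west is true
  resource owner approved: yes → true
  department = finance: ops == finance is false
Combine:
[1.1.1.1.3] false → false (antecedent false ⇒ implication holds) = true
[1.1.1.1] true AND true AND true = true
[1.1.1.2.1.1] true OR true = true
[1.1.1.2.1.2.1] true AND true = true
[1.1.1.2.1.2] NOT true = false
[1.1.1.2.1] true OR false = true
[1.1.1.2] NOT true = false
[1.1.1] true OR false = true
[1.1] NOT true = false
[1] NOT false = true
[2.1.1] false OR false = false
[2.1.2.2] false OR true = true
[2.1.2] true → true = true
[2.1.3] exactly-one(true, true, false) = false
[2.1] false OR true OR false = true
[2] NOT true = false
[root] exactly-one(true, false) = true
Overall: true → granted

Granted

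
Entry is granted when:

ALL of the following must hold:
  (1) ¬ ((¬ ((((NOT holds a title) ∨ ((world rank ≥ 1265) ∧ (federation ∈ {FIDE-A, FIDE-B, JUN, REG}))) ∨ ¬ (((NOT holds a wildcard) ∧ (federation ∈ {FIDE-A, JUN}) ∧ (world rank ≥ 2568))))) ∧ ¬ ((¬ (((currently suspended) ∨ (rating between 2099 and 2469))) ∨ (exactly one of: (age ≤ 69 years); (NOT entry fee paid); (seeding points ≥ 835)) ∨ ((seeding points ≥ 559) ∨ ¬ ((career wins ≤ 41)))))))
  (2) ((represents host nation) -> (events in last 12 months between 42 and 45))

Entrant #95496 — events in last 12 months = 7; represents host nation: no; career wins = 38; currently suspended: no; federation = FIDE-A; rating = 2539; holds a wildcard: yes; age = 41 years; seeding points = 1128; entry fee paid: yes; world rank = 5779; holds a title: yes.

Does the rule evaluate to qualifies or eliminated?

Atomic conditions:
  NOT holds a title: yes → false
  world rank ≥ 1265: 5779 ≥ 1265 is true
  federation ∈ {FIDE-A, FIDE-B, JUN, REG}: FIDE-A is in the set → true
  NOT holds a wildcard: yes → false
  federation ∈ {FIDE-A, JUN}: FIDE-A is in the set → true
  world rank ≥ 2568: 5779 ≥ 2568 is true
  currently suspended: no → false
  rating between 2099 and 2469: 2539 in [2099, 2469] is false
  age ≤ 69 years: 41 ≤ 69 is true
  NOT entry fee paid: yes → false
  seeding points ≥ 835: 1128 ≥ 835 is true
  seeding points ≥ 559: 1128 ≥ 559 is true
  career wins ≤ 41: 38 ≤ 41 is true
  represents host nation: no → false
  events in last 12 months between 42 and 45: 7 in [42, 45] is false
Combine:
[1.1.1.1.1.2] true AND true = true
[1.1.1.1.1] false OR true = true
[1.1.1.1.2.1] false AND true AND true = false
[1.1.1.1.2] NOT false = true
[1.1.1.1] true OR true = true
[1.1.1] NOT true = false
[1.1.2.1.1.1] false OR false = false
[1.1.2.1.1] NOT false = true
[1.1.2.1.2] exactly-one(true, false, true) = false
[1.1.2.1.3.2] NOT true = false
[1.1.2.1.3] true OR false = true
[1.1.2.1] true OR false OR true = true
[1.1.2] NOT true = false
[1.1] false AND false = false
[1] NOT false = true
[2] false → false (antecedent false ⇒ implication holds) = true
[root] true AND true = true
Overall: true → qualifies

Qualifies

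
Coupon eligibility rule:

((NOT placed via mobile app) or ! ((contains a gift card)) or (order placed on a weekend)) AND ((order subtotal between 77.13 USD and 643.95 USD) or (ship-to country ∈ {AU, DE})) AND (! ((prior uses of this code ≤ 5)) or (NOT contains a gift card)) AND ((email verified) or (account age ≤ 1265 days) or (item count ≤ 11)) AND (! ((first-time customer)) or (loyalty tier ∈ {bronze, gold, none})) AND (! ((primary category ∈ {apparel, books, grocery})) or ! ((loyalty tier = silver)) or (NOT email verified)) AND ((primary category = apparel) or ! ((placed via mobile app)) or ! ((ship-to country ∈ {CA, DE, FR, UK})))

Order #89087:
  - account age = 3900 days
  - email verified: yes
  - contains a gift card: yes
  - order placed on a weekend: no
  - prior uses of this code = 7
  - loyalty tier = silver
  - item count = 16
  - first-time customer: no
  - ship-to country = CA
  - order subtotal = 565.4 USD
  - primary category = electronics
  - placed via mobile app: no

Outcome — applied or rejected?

Applied

Atomic conditions:
  NOT placed via mobile app: no → true
  contains a gift card: yes → true
  order placed on a weekend: no → false
  order subtotal between 77.13 USD and 643.95 USD: 565.4 in [77.13, 643.95] is true
  ship-to country ∈ {AU, DE}: CA is not in the set → false
  prior uses of this code ≤ 5: 7 ≤ 5 is false
  NOT contains a gift card: yes → false
  email verified: yes → true
  account age ≤ 1265 days: 3900 ≤ 1265 is false
  item count ≤ 11: 16 ≤ 11 is false
  first-time customer: no → false
  loyalty tier ∈ {bronze, gold, none}: silver is not in the set → false
  primary category ∈ {apparel, books, grocery}: electronics is not in the set → false
  loyalty tier = silver: silver == silver is true
  NOT email verified: yes → false
  primary category = apparel: electronics == apparel is false
  placed via mobile app: no → false
  ship-to country ∈ {CA, DE, FR, UK}: CA is in the set → true
Combine:
[1.2] NOT true = false
[1] true OR false OR false = true
[2] true OR false = true
[3.1] NOT false = true
[3] true OR false = true
[4] true OR false OR false = true
[5.1] NOT false = true
[5] true OR false = true
[6.1] NOT false = true
[6.2] NOT true = false
[6] true OR false OR false = true
[7.2] NOT false = true
[7.3] NOT true = false
[7] false OR true OR false = true
[root] true AND true AND true AND true AND true AND true AND true = true
Overall: true → applied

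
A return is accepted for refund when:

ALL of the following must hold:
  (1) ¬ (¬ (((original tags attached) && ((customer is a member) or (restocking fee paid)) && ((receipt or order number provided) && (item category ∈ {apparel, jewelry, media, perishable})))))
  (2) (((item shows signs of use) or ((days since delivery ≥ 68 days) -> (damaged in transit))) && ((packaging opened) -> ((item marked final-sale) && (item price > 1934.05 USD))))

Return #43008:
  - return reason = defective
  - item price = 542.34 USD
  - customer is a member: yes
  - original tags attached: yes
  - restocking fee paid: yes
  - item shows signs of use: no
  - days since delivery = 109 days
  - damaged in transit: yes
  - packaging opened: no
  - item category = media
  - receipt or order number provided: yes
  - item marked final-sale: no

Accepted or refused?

Accepted

Atomic conditions:
  original tags attached: yes → true
  customer is a member: yes → true
  restocking fee paid: yes → true
  receipt or order number provided: yes → true
  item category ∈ {apparel, jewelry, media, perishable}: media is in the set → true
  item shows signs of use: no → false
  days since delivery ≥ 68 days: 109 ≥ 68 is true
  damaged in transit: yes → true
  packaging opened: no → false
  item marked final-sale: no → false
  item price > 1934.05 USD: 542.34 > 1934.05 is false
Combine:
[1.1.1.2] true OR true = true
[1.1.1.3] true AND true = true
[1.1.1] true AND true AND true = true
[1.1] NOT true = false
[1] NOT false = true
[2.1.2] true → true = true
[2.1] false OR true = true
[2.2.2] false AND false = false
[2.2] false → false (antecedent false ⇒ implication holds) = true
[2] true AND true = true
[root] true AND true = true
Overall: true → accepted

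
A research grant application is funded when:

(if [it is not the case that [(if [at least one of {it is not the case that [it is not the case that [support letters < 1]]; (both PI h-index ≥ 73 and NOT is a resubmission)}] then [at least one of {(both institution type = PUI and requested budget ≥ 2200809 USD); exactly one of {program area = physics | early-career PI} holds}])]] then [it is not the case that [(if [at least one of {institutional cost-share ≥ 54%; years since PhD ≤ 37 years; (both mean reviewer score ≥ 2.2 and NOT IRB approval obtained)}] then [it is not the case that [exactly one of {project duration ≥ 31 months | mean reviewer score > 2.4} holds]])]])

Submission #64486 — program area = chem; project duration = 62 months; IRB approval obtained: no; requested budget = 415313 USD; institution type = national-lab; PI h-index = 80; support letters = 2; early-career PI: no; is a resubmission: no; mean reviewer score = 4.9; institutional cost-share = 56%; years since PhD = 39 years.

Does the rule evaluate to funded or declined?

Declined

Atomic conditions:
  support letters < 1: 2 < 1 is false
  PI h-index ≥ 73: 80 ≥ 73 is true
  NOT is a resubmission: no → true
  institution type = PUI: national-lab == PUI is false
  requested budget ≥ 2200809 USD: 415313 ≥ 2200809 is false
  program area = physics: chem == physics is false
  early-career PI: no → false
  institutional cost-share ≥ 54%: 56 ≥ 54 is true
  years since PhD ≤ 37 years: 39 ≤ 37 is false
  mean reviewer score ≥ 2.2: 4.9 ≥ 2.2 is true
  NOT IRB approval obtained: no → true
  project duration ≥ 31 months: 62 ≥ 31 is true
  mean reviewer score > 2.4: 4.9 > 2.4 is true
Combine:
[1.1.1.1.1] NOT false = true
[1.1.1.1] NOT true = false
[1.1.1.2] true AND true = true
[1.1.1] false OR true = true
[1.1.2.1] false AND false = false
[1.1.2.2] exactly-one(false, false) = false
[1.1.2] false OR false = false
[1.1] true → false = false
[1] NOT false = true
[2.1.1.3] true AND true = true
[2.1.1] true OR false OR true = true
[2.1.2.1] exactly-one(true, true) = false
[2.1.2] NOT false = true
[2.1] true → true = true
[2] NOT true = false
[root] true → false = false
Overall: false → declined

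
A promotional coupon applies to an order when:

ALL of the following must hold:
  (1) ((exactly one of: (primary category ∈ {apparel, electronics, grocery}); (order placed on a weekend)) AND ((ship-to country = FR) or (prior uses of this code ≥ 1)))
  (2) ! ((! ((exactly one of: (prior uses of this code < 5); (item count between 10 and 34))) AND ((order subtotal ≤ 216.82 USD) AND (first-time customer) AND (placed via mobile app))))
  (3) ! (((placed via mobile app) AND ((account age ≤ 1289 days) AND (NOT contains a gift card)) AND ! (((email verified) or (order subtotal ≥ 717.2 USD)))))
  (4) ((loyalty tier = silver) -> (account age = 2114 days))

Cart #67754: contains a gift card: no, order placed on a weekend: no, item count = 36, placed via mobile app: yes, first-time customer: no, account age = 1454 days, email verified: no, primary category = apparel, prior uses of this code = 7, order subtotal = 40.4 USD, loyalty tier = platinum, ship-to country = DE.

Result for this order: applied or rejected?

Atomic conditions:
  primary category ∈ {apparel, electronics, grocery}: apparel is in the set → true
  order placed on a weekend: no → false
  ship-to country = FR: DE == FR is false
  prior uses of this code ≥ 1: 7 ≥ 1 is true
  prior uses of this code < 5: 7 < 5 is false
  item count between 10 and 34: 36 in [10, 34] is false
  order subtotal ≤ 216.82 USD: 40.4 ≤ 216.82 is true
  first-time customer: no → false
  placed via mobile app: yes → true
  account age ≤ 1289 days: 1454 ≤ 1289 is false
  NOT contains a gift card: no → true
  email verified: no → false
  order subtotal ≥ 717.2 USD: 40.4 ≥ 717.2 is false
  loyalty tier = silver: platinum == silver is false
  account age = 2114 days: 1454 == 2114 is false
Combine:
[1.1] exactly-one(true, false) = true
[1.2] false OR true = true
[1] true AND true = true
[2.1.1.1] exactly-one(false, false) = false
[2.1.1] NOT false = true
[2.1.2] true AND false AND true = false
[2.1] true AND false = false
[2] NOT false = true
[3.1.2] false AND true = false
[3.1.3.1] false OR false = false
[3.1.3] NOT false = true
[3.1] true AND false AND true = false
[3] NOT false = true
[4] false → false (antecedent false ⇒ implication holds) = true
[root] true AND true AND true AND true = true
Overall: true → applied

Applied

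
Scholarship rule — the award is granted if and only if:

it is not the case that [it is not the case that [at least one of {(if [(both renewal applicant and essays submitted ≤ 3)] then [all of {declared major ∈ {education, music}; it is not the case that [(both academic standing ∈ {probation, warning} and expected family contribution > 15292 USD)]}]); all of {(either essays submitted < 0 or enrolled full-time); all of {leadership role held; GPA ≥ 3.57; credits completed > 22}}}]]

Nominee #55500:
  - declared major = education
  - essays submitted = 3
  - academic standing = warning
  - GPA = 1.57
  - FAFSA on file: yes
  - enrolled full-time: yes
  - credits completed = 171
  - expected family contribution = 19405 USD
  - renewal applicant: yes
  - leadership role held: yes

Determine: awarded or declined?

Atomic conditions:
  renewal applicant: yes → true
  essays submitted ≤ 3: 3 ≤ 3 is true
  declared major ∈ {education, music}: education is in the set → true
  academic standing ∈ {probation, warning}: warning is in the set → true
  expected family contribution > 15292 USD: 19405 > 15292 is true
  essays submitted < 0: 3 < 0 is false
  enrolled full-time: yes → true
  leadership role held: yes → true
  GPA ≥ 3.57: 1.57 ≥ 3.57 is false
  credits completed > 22: 171 > 22 is true
Combine:
[1.1.1.1] true AND true = true
[1.1.1.2.2.1] true AND true = true
[1.1.1.2.2] NOT true = false
[1.1.1.2] true AND false = false
[1.1.1] true → false = false
[1.1.2.1] false OR true = true
[1.1.2.2] true AND false AND true = false
[1.1.2] true AND false = false
[1.1] false OR false = false
[1] NOT false = true
[root] NOT true = false
Overall: false → declined

Declined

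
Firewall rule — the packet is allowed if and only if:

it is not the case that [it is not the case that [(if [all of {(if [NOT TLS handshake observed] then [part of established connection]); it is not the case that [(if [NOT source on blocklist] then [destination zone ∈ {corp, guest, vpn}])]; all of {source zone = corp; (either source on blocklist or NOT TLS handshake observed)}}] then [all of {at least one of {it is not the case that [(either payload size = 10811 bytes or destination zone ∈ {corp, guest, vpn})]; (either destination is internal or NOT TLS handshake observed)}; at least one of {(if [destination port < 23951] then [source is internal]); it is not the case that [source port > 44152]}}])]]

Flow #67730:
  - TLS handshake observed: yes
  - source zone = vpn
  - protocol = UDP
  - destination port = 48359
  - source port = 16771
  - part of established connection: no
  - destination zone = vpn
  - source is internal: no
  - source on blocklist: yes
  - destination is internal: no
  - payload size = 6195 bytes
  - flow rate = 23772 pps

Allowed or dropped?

Atomic conditions:
  NOT TLS handshake observed: yes → false
  part of established connection: no → false
  NOT source on blocklist: yes → false
  destination zone ∈ {corp, guest, vpn}: vpn is in the set → true
  source zone = corp: vpn == corp is false
  source on blocklist: yes → true
  payload size = 10811 bytes: 6195 == 10811 is false
  destination is internal: no → false
  destination port < 23951: 48359 < 23951 is false
  source is internal: no → false
  source port > 44152: 16771 > 44152 is false
Combine:
[1.1.1.1] false → false (antecedent false ⇒ implication holds) = true
[1.1.1.2.1] false → true (antecedent false ⇒ implication holds) = true
[1.1.1.2] NOT true = false
[1.1.1.3.2] true OR false = true
[1.1.1.3] false AND true = false
[1.1.1] true AND false AND false = false
[1.1.2.1.1.1] false OR true = true
[1.1.2.1.1] NOT true = false
[1.1.2.1.2] false OR false = false
[1.1.2.1] false OR false = false
[1.1.2.2.1] false → false (antecedent false ⇒ implication holds) = true
[1.1.2.2.2] NOT false = true
[1.1.2.2] true OR true = true
[1.1.2] false AND true = false
[1.1] false → false (antecedent false ⇒ implication holds) = true
[1] NOT true = false
[root] NOT false = true
Overall: true → allowed

Allowed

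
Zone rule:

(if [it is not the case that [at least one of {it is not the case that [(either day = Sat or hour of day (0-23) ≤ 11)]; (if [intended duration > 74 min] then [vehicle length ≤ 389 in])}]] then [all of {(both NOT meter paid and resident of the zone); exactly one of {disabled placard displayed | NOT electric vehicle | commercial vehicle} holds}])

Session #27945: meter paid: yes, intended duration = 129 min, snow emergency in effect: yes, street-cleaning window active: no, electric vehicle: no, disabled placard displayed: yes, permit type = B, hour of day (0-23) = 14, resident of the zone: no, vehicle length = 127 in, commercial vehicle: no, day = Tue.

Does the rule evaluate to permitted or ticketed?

Atomic conditions:
  day = Sat: Tue == Sat is false
  hour of day (0-23) ≤ 11: 14 ≤ 11 is false
  intended duration > 74 min: 129 > 74 is true
  vehicle length ≤ 389 in: 127 ≤ 389 is true
  NOT meter paid: yes → false
  resident of the zone: no → false
  disabled placard displayed: yes → true
  NOT electric vehicle: no → true
  commercial vehicle: no → false
Combine:
[1.1.1.1] false OR false = false
[1.1.1] NOT false = true
[1.1.2] true → true = true
[1.1] true OR true = true
[1] NOT true = false
[2.1] false AND false = false
[2.2] exactly-one(true, true, false) = false
[2] false AND false = false
[root] false → false (antecedent false ⇒ implication holds) = true
Overall: true → permitted

Permitted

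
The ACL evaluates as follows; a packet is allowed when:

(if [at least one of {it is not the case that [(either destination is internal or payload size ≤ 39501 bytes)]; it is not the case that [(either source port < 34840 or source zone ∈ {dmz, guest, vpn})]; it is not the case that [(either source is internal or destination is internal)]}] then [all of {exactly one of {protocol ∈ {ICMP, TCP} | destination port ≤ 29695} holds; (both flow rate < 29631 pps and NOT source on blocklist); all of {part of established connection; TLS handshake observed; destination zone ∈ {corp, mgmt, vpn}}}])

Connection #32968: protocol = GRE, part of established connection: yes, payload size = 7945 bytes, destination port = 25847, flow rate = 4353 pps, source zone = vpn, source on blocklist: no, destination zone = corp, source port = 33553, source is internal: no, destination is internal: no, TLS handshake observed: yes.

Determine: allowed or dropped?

Allowed

Atomic conditions:
  destination is internal: no → false
  payload size ≤ 39501 bytes: 7945 ≤ 39501 is true
  source port < 34840: 33553 < 34840 is true
  source zone ∈ {dmz, guest, vpn}: vpn is in the set → true
  source is internal: no → false
  protocol ∈ {ICMP, TCP}: GRE is not in the set → false
  destination port ≤ 29695: 25847 ≤ 29695 is true
  flow rate < 29631 pps: 4353 < 29631 is true
  NOT source on blocklist: no → true
  part of established connection: yes → true
  TLS handshake observed: yes → true
  destination zone ∈ {corp, mgmt, vpn}: corp is in the set → true
Combine:
[1.1.1] false OR true = true
[1.1] NOT true = false
[1.2.1] true OR true = true
[1.2] NOT true = false
[1.3.1] false OR false = false
[1.3] NOT false = true
[1] false OR false OR true = true
[2.1] exactly-one(false, true) = true
[2.2] true AND true = true
[2.3] true AND true AND true = true
[2] true AND true AND true = true
[root] true → true = true
Overall: true → allowed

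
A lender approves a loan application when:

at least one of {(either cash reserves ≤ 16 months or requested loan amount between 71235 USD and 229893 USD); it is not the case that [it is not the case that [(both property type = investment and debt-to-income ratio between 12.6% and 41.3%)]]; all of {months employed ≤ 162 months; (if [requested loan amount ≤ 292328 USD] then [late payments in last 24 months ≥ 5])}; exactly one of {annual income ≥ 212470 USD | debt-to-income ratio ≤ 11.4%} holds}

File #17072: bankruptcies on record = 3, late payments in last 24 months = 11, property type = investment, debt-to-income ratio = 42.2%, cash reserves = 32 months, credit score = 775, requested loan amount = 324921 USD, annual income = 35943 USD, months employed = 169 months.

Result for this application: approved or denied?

Atomic conditions:
  cash reserves ≤ 16 months: 32 ≤ 16 is false
  requested loan amount between 71235 USD and 229893 USD: 324921 in [71235, 229893] is false
  property type = investment: investment == investment is true
  debt-to-income ratio between 12.6% and 41.3%: 42.2 in [12.6, 41.3] is false
  months employed ≤ 162 months: 169 ≤ 162 is false
  requested loan amount ≤ 292328 USD: 324921 ≤ 292328 is false
  late payments in last 24 months ≥ 5: 11 ≥ 5 is true
  annual income ≥ 212470 USD: 35943 ≥ 212470 is false
  debt-to-income ratio ≤ 11.4%: 42.2 ≤ 11.4 is false
Combine:
[1] false OR false = false
[2.1.1] true AND false = false
[2.1] NOT false = true
[2] NOT true = false
[3.2] false → true (antecedent false ⇒ implication holds) = true
[3] false AND true = false
[4] exactly-one(false, false) = false
[root] false OR false OR false OR false = false
Overall: false → denied

Denied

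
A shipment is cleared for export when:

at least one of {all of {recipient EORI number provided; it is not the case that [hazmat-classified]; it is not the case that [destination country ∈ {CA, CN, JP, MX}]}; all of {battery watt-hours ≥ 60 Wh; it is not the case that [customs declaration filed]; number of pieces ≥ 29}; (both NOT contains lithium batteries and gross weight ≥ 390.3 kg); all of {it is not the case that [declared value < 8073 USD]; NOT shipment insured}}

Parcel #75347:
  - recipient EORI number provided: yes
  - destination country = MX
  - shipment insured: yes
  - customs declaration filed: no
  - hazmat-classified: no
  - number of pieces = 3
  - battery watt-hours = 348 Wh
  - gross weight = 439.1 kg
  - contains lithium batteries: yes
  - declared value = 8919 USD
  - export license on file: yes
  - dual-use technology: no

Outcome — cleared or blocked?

Blocked

Atomic conditions:
  recipient EORI number provided: yes → true
  hazmat-classified: no → false
  destination country ∈ {CA, CN, JP, MX}: MX is in the set → true
  battery watt-hours ≥ 60 Wh: 348 ≥ 60 is true
  customs declaration filed: no → false
  number of pieces ≥ 29: 3 ≥ 29 is false
  NOT contains lithium batteries: yes → false
  gross weight ≥ 390.3 kg: 439.1 ≥ 390.3 is true
  declared value < 8073 USD: 8919 < 8073 is false
  NOT shipment insured: yes → false
Combine:
[1.2] NOT false = true
[1.3] NOT true = false
[1] true AND true AND false = false
[2.2] NOT false = true
[2] true AND true AND false = false
[3] false AND true = false
[4.1] NOT false = true
[4] true AND false = false
[root] false OR false OR false OR false = false
Overall: false → blocked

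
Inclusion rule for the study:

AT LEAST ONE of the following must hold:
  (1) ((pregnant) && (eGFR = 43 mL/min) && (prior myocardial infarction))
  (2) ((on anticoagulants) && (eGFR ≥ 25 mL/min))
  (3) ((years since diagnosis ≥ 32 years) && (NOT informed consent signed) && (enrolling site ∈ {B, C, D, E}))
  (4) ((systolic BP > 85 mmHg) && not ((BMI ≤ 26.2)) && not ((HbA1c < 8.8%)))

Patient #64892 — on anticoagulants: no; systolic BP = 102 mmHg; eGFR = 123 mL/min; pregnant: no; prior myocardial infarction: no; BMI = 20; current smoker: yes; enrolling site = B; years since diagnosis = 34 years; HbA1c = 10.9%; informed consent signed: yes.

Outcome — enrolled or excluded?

Atomic conditions:
  pregnant: no → false
  eGFR = 43 mL/min: 123 == 43 is false
  prior myocardial infarction: no → false
  on anticoagulants: no → false
  eGFR ≥ 25 mL/min: 123 ≥ 25 is true
  years since diagnosis ≥ 32 years: 34 ≥ 32 is true
  NOT informed consent signed: yes → false
  enrolling site ∈ {B, C, D, E}: B is in the set → true
  systolic BP > 85 mmHg: 102 > 85 is true
  BMI ≤ 26.2: 20 ≤ 26.2 is true
  HbA1c < 8.8%: 10.9 < 8.8 is false
Combine:
[1] false AND false AND false = false
[2] false AND true = false
[3] true AND false AND true = false
[4.2] NOT true = false
[4.3] NOT false = true
[4] true AND false AND true = false
[root] false OR false OR false OR false = false
Overall: false → excluded

Excluded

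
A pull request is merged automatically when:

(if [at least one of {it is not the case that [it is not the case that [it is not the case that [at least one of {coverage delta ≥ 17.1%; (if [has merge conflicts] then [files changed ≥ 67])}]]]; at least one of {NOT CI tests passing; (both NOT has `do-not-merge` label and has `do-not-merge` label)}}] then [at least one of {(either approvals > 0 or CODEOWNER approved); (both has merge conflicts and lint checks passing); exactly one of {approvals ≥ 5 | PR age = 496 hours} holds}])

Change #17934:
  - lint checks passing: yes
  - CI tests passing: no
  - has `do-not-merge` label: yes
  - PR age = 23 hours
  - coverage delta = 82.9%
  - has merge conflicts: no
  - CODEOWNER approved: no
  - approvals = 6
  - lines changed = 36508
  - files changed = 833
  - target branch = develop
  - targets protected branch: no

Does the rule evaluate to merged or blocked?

Atomic conditions:
  coverage delta ≥ 17.1%: 82.9 ≥ 17.1 is true
  has merge conflicts: no → false
  files changed ≥ 67: 833 ≥ 67 is true
  NOT CI tests passing: no → true
  NOT has `do-not-merge` label: yes → false
  has `do-not-merge` label: yes → true
  approvals > 0: 6 > 0 is true
  CODEOWNER approved: no → false
  lint checks passing: yes → true
  approvals ≥ 5: 6 ≥ 5 is true
  PR age = 496 hours: 23 == 496 is false
Combine:
[1.1.1.1.1.2] false → true (antecedent false ⇒ implication holds) = true
[1.1.1.1.1] true OR true = true
[1.1.1.1] NOT true = false
[1.1.1] NOT false = true
[1.1] NOT true = false
[1.2.2] false AND true = false
[1.2] true OR false = true
[1] false OR true = true
[2.1] true OR false = true
[2.2] false AND true = false
[2.3] exactly-one(true, false) = true
[2] true OR false OR true = true
[root] true → true = true
Overall: true → merged

Merged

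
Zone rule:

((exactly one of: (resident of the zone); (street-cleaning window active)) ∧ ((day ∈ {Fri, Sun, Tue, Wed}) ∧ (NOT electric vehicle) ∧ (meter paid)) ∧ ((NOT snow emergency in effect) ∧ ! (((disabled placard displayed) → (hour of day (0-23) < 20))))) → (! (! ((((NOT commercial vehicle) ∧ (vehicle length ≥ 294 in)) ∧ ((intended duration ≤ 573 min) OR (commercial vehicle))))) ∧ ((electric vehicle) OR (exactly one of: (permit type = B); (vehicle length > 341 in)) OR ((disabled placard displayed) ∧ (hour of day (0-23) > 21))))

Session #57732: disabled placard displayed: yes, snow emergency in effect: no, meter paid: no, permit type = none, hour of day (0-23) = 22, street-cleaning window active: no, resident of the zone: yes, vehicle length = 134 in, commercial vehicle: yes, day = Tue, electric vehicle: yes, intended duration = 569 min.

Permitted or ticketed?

Atomic conditions:
  resident of the zone: yes → true
  street-cleaning window active: no → false
  day ∈ {Fri, Sun, Tue, Wed}: Tue is in the set → true
  NOT electric vehicle: yes → false
  meter paid: no → false
  NOT snow emergency in effect: no → true
  disabled placard displayed: yes → true
  hour of day (0-23) < 20: 22 < 20 is false
  NOT commercial vehicle: yes → false
  vehicle length ≥ 294 in: 134 ≥ 294 is false
  intended duration ≤ 573 min: 569 ≤ 573 is true
  commercial vehicle: yes → true
  electric vehicle: yes → true
  permit type = B: none == B is false
  vehicle length > 341 in: 134 > 341 is false
  hour of day (0-23) > 21: 22 > 21 is true
Combine:
[1.1] exactly-one(true, false) = true
[1.2] true AND false AND false = false
[1.3.2.1] true → false = false
[1.3.2] NOT false = true
[1.3] true AND true = true
[1] true AND false AND true = false
[2.1.1.1.1] false AND false = false
[2.1.1.1.2] true OR true = true
[2.1.1.1] false AND true = false
[2.1.1] NOT false = true
[2.1] NOT true = false
[2.2.2] exactly-one(false, false) = false
[2.2.3] true AND true = true
[2.2] true OR false OR true = true
[2] false AND true = false
[root] false → false (antecedent false ⇒ implication holds) = true
Overall: true → permitted

Permitted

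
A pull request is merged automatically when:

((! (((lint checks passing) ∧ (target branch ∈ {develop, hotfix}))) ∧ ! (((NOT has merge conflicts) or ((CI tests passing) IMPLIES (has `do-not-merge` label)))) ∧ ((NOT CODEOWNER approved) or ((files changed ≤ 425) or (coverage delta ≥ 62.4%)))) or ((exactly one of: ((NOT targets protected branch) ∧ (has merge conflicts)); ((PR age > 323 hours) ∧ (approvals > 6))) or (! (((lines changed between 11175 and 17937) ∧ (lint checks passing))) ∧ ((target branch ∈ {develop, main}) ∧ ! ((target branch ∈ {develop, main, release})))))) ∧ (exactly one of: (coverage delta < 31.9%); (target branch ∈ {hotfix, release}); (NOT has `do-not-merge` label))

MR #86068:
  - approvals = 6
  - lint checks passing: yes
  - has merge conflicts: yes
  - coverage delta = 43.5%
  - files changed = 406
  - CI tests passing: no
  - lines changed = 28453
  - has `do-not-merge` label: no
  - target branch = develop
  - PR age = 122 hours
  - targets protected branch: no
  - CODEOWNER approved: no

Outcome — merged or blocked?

Merged

Atomic conditions:
  lint checks passing: yes → true
  target branch ∈ {develop, hotfix}: develop is in the set → true
  NOT has merge conflicts: yes → false
  CI tests passing: no → false
  has `do-not-merge` label: no → false
  NOT CODEOWNER approved: no → true
  files changed ≤ 425: 406 ≤ 425 is true
  coverage delta ≥ 62.4%: 43.5 ≥ 62.4 is false
  NOT targets protected branch: no → true
  has merge conflicts: yes → true
  PR age > 323 hours: 122 > 323 is false
  approvals > 6: 6 > 6 is false
  lines changed between 11175 and 17937: 28453 in [11175, 17937] is false
  target branch ∈ {develop, main}: develop is in the set → true
  target branch ∈ {develop, main, release}: develop is in the set → true
  coverage delta < 31.9%: 43.5 < 31.9 is false
  target branch ∈ {hotfix, release}: develop is not in the set → false
  NOT has `do-not-merge` label: no → true
Combine:
[1.1.1.1] true AND true = true
[1.1.1] NOT true = false
[1.1.2.1.2] false → false (antecedent false ⇒ implication holds) = true
[1.1.2.1] false OR true = true
[1.1.2] NOT true = false
[1.1.3.2] true OR false = true
[1.1.3] true OR true = true
[1.1] false AND false AND true = false
[1.2.1.1] true AND true = true
[1.2.1.2] false AND false = false
[1.2.1] exactly-one(true, false) = true
[1.2.2.1.1] false AND true = false
[1.2.2.1] NOT false = true
[1.2.2.2.2] NOT true = false
[1.2.2.2] true AND false = false
[1.2.2] true AND false = false
[1.2] true OR false = true
[1] false OR true = true
[2] exactly-one(false, false, true) = true
[root] true AND true = true
Overall: true → merged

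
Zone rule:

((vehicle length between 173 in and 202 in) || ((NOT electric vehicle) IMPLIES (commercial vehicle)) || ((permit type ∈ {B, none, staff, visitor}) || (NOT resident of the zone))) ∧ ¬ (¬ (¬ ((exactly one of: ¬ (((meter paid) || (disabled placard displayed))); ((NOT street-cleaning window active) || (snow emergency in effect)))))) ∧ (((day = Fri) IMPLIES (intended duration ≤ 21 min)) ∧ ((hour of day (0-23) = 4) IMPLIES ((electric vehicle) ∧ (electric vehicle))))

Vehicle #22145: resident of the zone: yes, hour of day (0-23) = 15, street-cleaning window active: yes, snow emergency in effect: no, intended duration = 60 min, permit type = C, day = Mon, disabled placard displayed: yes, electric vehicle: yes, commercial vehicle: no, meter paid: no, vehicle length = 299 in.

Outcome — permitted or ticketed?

Permitted

Atomic conditions:
  vehicle length between 173 in and 202 in: 299 in [173, 202] is false
  NOT electric vehicle: yes → false
  commercial vehicle: no → false
  permit type ∈ {B, none, staff, visitor}: C is not in the set → false
  NOT resident of the zone: yes → false
  meter paid: no → false
  disabled placard displayed: yes → true
  NOT street-cleaning window active: yes → false
  snow emergency in effect: no → false
  day = Fri: Mon == Fri is false
  intended duration ≤ 21 min: 60 ≤ 21 is false
  hour of day (0-23) = 4: 15 == 4 is false
  electric vehicle: yes → true
Combine:
[1.2] false → false (antecedent false ⇒ implication holds) = true
[1.3] false OR false = false
[1] false OR true OR false = true
[2.1.1.1.1.1] false OR true = true
[2.1.1.1.1] NOT true = false
[2.1.1.1.2] false OR false = false
[2.1.1.1] exactly-one(false, false) = false
[2.1.1] NOT false = true
[2.1] NOT true = false
[2] NOT false = true
[3.1] false → false (antecedent false ⇒ implication holds) = true
[3.2.2] true AND true = true
[3.2] false → true (antecedent false ⇒ implication holds) = true
[3] true AND true = true
[root] true AND true AND true = true
Overall: true → permitted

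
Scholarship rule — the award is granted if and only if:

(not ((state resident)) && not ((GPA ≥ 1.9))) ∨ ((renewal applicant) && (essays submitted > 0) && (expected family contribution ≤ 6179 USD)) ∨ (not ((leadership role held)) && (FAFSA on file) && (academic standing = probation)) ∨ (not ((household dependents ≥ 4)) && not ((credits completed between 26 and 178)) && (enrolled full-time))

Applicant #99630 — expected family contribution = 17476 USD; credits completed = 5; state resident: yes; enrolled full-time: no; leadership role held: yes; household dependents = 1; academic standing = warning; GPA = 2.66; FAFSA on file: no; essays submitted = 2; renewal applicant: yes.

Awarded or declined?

Declined

Atomic conditions:
  state resident: yes → true
  GPA ≥ 1.9: 2.66 ≥ 1.9 is true
  renewal applicant: yes → true
  essays submitted > 0: 2 > 0 is true
  expected family contribution ≤ 6179 USD: 17476 ≤ 6179 is false
  leadership role held: yes → true
  FAFSA on file: no → false
  academic standing = probation: warning == probation is false
  household dependents ≥ 4: 1 ≥ 4 is false
  credits completed between 26 and 178: 5 in [26, 178] is false
  enrolled full-time: no → false
Combine:
[1.1] NOT true = false
[1.2] NOT true = false
[1] false AND false = false
[2] true AND true AND false = false
[3.1] NOT true = false
[3] false AND false AND false = false
[4.1] NOT false = true
[4.2] NOT false = true
[4] true AND true AND false = false
[root] false OR false OR false OR false = false
Overall: false → declined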